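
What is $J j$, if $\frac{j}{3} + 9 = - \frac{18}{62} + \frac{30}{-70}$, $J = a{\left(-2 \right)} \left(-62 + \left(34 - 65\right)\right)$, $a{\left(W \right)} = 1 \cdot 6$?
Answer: $\frac{113886}{7} \approx 16269.0$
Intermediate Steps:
$a{\left(W \right)} = 6$
$J = -558$ ($J = 6 \left(-62 + \left(34 - 65\right)\right) = 6 \left(-62 - 31\right) = 6 \left(-93\right) = -558$)
$j = - \frac{6327}{217}$ ($j = -27 + 3 \left(- \frac{18}{62} + \frac{30}{-70}\right) = -27 + 3 \left(\left(-18\right) \frac{1}{62} + 30 \left(- \frac{1}{70}\right)\right) = -27 + 3 \left(- \frac{9}{31} - \frac{3}{7}\right) = -27 + 3 \left(- \frac{156}{217}\right) = -27 - \frac{468}{217} = - \frac{6327}{217} \approx -29.157$)
$J j = \left(-558\right) \left(- \frac{6327}{217}\right) = \frac{113886}{7}$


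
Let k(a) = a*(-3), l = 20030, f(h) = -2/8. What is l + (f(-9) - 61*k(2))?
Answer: 81583/4 ≈ 20396.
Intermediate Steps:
f(h) = -¼ (f(h) = -2*⅛ = -¼)
k(a) = -3*a
l + (f(-9) - 61*k(2)) = 20030 + (-¼ - (-183)*2) = 20030 + (-¼ - 61*(-6)) = 20030 + (-¼ + 366) = 20030 + 1463/4 = 81583/4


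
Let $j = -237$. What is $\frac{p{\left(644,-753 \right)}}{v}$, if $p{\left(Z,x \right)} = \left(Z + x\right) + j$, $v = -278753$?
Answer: $\frac{346}{278753} \approx 0.0012412$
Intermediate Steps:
$p{\left(Z,x \right)} = -237 + Z + x$ ($p{\left(Z,x \right)} = \left(Z + x\right) - 237 = -237 + Z + x$)
$\frac{p{\left(644,-753 \right)}}{v} = \frac{-237 + 644 - 753}{-278753} = \left(-346\right) \left(- \frac{1}{278753}\right) = \frac{346}{278753}$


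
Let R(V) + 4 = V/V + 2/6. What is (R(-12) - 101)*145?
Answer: -45095/3 ≈ -15032.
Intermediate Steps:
R(V) = -8/3 (R(V) = -4 + (V/V + 2/6) = -4 + (1 + 2*(1/6)) = -4 + (1 + 1/3) = -4 + 4/3 = -8/3)
(R(-12) - 101)*145 = (-8/3 - 101)*145 = -311/3*145 = -45095/3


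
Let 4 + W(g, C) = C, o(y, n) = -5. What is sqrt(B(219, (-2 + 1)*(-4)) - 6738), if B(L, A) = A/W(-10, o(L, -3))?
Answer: I*sqrt(60646)/3 ≈ 82.088*I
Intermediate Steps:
W(g, C) = -4 + C
B(L, A) = -A/9 (B(L, A) = A/(-4 - 5) = A/(-9) = A*(-1/9) = -A/9)
sqrt(B(219, (-2 + 1)*(-4)) - 6738) = sqrt(-(-2 + 1)*(-4)/9 - 6738) = sqrt(-(-1)*(-4)/9 - 6738) = sqrt(-1/9*4 - 6738) = sqrt(-4/9 - 6738) = sqrt(-60646/9) = I*sqrt(60646)/3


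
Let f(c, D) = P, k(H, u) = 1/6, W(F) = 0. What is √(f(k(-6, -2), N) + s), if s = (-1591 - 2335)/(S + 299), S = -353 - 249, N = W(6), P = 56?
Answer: √6330882/303 ≈ 8.3040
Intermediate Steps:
N = 0
k(H, u) = ⅙
f(c, D) = 56
S = -602
s = 3926/303 (s = (-1591 - 2335)/(-602 + 299) = -3926/(-303) = -3926*(-1/303) = 3926/303 ≈ 12.957)
√(f(k(-6, -2), N) + s) = √(56 + 3926/303) = √(20894/303) = √6330882/303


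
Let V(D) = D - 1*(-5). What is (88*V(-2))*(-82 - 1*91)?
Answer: -45672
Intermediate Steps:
V(D) = 5 + D (V(D) = D + 5 = 5 + D)
(88*V(-2))*(-82 - 1*91) = (88*(5 - 2))*(-82 - 1*91) = (88*3)*(-82 - 91) = 264*(-173) = -45672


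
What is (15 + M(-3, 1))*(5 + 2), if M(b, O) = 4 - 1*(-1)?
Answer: 140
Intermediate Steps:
M(b, O) = 5 (M(b, O) = 4 + 1 = 5)
(15 + M(-3, 1))*(5 + 2) = (15 + 5)*(5 + 2) = 20*7 = 140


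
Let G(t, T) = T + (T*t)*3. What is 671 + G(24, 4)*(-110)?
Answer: -31449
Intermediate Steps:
G(t, T) = T + 3*T*t
671 + G(24, 4)*(-110) = 671 + (4*(1 + 3*24))*(-110) = 671 + (4*(1 + 72))*(-110) = 671 + (4*73)*(-110) = 671 + 292*(-110) = 671 - 32120 = -31449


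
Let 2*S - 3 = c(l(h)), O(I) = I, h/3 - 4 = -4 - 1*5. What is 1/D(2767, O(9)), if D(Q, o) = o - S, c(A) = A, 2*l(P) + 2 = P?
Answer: 4/47 ≈ 0.085106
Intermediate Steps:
h = -15 (h = 12 + 3*(-4 - 1*5) = 12 + 3*(-4 - 5) = 12 + 3*(-9) = 12 - 27 = -15)
l(P) = -1 + P/2
S = -11/4 (S = 3/2 + (-1 + (½)*(-15))/2 = 3/2 + (-1 - 15/2)/2 = 3/2 + (½)*(-17/2) = 3/2 - 17/4 = -11/4 ≈ -2.7500)
D(Q, o) = 11/4 + o (D(Q, o) = o - 1*(-11/4) = o + 11/4 = 11/4 + o)
1/D(2767, O(9)) = 1/(11/4 + 9) = 1/(47/4) = 4/47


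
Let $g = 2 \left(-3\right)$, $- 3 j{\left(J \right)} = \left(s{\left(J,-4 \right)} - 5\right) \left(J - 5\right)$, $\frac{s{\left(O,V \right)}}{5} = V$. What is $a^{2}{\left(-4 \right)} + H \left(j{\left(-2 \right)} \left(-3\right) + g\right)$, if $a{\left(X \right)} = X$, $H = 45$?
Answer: $7621$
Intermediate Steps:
$s{\left(O,V \right)} = 5 V$
$j{\left(J \right)} = - \frac{125}{3} + \frac{25 J}{3}$ ($j{\left(J \right)} = - \frac{\left(5 \left(-4\right) - 5\right) \left(J - 5\right)}{3} = - \frac{\left(-20 - 5\right) \left(-5 + J\right)}{3} = - \frac{\left(-25\right) \left(-5 + J\right)}{3} = - \frac{125 - 25 J}{3} = - \frac{125}{3} + \frac{25 J}{3}$)
$g = -6$
$a^{2}{\left(-4 \right)} + H \left(j{\left(-2 \right)} \left(-3\right) + g\right) = \left(-4\right)^{2} + 45 \left(\left(- \frac{125}{3} + \frac{25}{3} \left(-2\right)\right) \left(-3\right) - 6\right) = 16 + 45 \left(\left(- \frac{125}{3} - \frac{50}{3}\right) \left(-3\right) - 6\right) = 16 + 45 \left(\left(- \frac{175}{3}\right) \left(-3\right) - 6\right) = 16 + 45 \left(175 - 6\right) = 16 + 45 \cdot 169 = 16 + 7605 = 7621$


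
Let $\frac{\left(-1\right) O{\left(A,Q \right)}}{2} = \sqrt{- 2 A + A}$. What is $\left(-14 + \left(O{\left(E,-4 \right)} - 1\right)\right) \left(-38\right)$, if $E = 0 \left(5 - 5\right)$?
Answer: $570$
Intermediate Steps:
$E = 0$ ($E = 0 \cdot 0 = 0$)
$O{\left(A,Q \right)} = - 2 \sqrt{- A}$ ($O{\left(A,Q \right)} = - 2 \sqrt{- 2 A + A} = - 2 \sqrt{- A}$)
$\left(-14 + \left(O{\left(E,-4 \right)} - 1\right)\right) \left(-38\right) = \left(-14 - \left(1 + 2 \sqrt{\left(-1\right) 0}\right)\right) \left(-38\right) = \left(-14 - \left(1 + 2 \sqrt{0}\right)\right) \left(-38\right) = \left(-14 - 1\right) \left(-38\right) = \left(-15\right) \left(-38\right) = 570$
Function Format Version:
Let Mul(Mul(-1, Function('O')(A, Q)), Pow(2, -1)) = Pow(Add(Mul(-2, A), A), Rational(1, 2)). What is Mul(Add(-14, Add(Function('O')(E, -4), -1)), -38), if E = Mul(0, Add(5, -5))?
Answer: 570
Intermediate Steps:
E = 0 (E = Mul(0, 0) = 0)
Function('O')(A, Q) = Mul(-2, Pow(Mul(-1, A), Rational(1, 2))) (Function('O')(A, Q) = Mul(-2, Pow(Add(Mul(-2, A), A), Rational(1, 2))) = Mul(-2, Pow(Mul(-1, A), Rational(1, 2))))
Mul(Add(-14, Add(Function('O')(E, -4), -1)), -38) = Mul(Add(-14, Add(Mul(-2, Pow(Mul(-1, 0), Rational(1, 2))), -1)), -38) = Mul(Add(-14, Add(Mul(-2, Pow(0, Rational(1, 2))), -1)), -38) = Mul(Add(-14, Add(Mul(-2, 0), -1)), -38) = Mul(Add(-14, Add(0, -1)), -38) = Mul(Add(-14, -1), -38) = Mul(-15, -38) = 570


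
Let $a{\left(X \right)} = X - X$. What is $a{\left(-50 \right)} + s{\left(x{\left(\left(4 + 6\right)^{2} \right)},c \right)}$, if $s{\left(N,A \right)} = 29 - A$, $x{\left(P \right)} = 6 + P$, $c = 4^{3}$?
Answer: $-35$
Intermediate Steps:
$c = 64$
$a{\left(X \right)} = 0$
$a{\left(-50 \right)} + s{\left(x{\left(\left(4 + 6\right)^{2} \right)},c \right)} = 0 + \left(29 - 64\right) = 0 - 35 = -35$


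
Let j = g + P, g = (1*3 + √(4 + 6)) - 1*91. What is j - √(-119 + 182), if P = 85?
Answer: -3 + √10 - 3*√7 ≈ -7.7750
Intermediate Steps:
g = -88 + √10 (g = (3 + √10) - 91 = -88 + √10 ≈ -84.838)
j = -3 + √10 (j = (-88 + √10) + 85 = -3 + √10 ≈ 0.16228)
j - √(-119 + 182) = (-3 + √10) - √(-119 + 182) = (-3 + √10) - √63 = (-3 + √10) - 3*√7 = -3 + √10 - 3*√7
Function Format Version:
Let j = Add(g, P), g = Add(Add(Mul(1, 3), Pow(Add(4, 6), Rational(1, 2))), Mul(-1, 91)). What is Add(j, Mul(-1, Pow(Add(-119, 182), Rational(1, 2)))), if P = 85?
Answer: Add(-3, Pow(10, Rational(1, 2)), Mul(-3, Pow(7, Rational(1, 2)))) ≈ -7.7750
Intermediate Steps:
g = Add(-88, Pow(10, Rational(1, 2))) (g = Add(Add(3, Pow(10, Rational(1, 2))), -91) = Add(-88, Pow(10, Rational(1, 2))) ≈ -84.838)
j = Add(-3, Pow(10, Rational(1, 2))) (j = Add(Add(-88, Pow(10, Rational(1, 2))), 85) = Add(-3, Pow(10, Rational(1, 2))) ≈ 0.16228)
Add(j, Mul(-1, Pow(Add(-119, 182), Rational(1, 2)))) = Add(Add(-3, Pow(10, Rational(1, 2))), Mul(-1, Pow(Add(-119, 182), Rational(1, 2)))) = Add(Add(-3, Pow(10, Rational(1, 2))), Mul(-1, Pow(63, Rational(1, 2)))) = Add(Add(-3, Pow(10, Rational(1, 2))), Mul(-1, Mul(3, Pow(7, Rational(1, 2))))) = Add(Add(-3, Pow(10, Rational(1, 2))), Mul(-3, Pow(7, Rational(1, 2)))) = Add(-3, Pow(10, Rational(1, 2)), Mul(-3, Pow(7, Rational(1, 2))))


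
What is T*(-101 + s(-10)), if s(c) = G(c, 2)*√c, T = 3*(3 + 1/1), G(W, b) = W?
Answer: -1212 - 120*I*√10 ≈ -1212.0 - 379.47*I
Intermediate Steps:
T = 12 (T = 3*(3 + 1) = 3*4 = 12)
s(c) = c^(3/2) (s(c) = c*√c = c^(3/2))
T*(-101 + s(-10)) = 12*(-101 + (-10)^(3/2)) = 12*(-101 - 10*I*√10) = -1212 - 120*I*√10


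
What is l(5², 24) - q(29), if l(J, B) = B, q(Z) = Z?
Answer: -5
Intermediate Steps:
l(5², 24) - q(29) = 24 - 1*29 = 24 - 29 = -5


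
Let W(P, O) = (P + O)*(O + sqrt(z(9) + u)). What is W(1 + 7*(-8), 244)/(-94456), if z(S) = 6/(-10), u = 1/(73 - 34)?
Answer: -11529/23614 - 63*I*sqrt(1365)/1534910 ≈ -0.48823 - 0.0015164*I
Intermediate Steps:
u = 1/39 ≈ 0.025641
z(S) = -3/5 (z(S) = 6*(-1/10) = -3/5)
W(P, O) = (O + P)*(O + 4*I*sqrt(1365)/195) (W(P, O) = (P + O)*(O + sqrt(-3/5 + 1/39)) = (O + P)*(O + sqrt(-112/195)) = (O + P)*(O + 4*I*sqrt(1365)/195))
W(1 + 7*(-8), 244)/(-94456) = (244**2 + 244*(1 + 7*(-8)) + (4/195)*I*244*sqrt(1365) + 4*I*(1 + 7*(-8))*sqrt(1365)/195)/(-94456) = (59536 + 244*(1 - 56) + 976*I*sqrt(1365)/195 + 4*I*(1 - 56)*sqrt(1365)/195)*(-1/94456) = (59536 + 244*(-55) + 976*I*sqrt(1365)/195 + (4/195)*I*(-55)*sqrt(1365))*(-1/94456) = (59536 - 13420 + 976*I*sqrt(1365)/195 - 44*I*sqrt(1365)/39)*(-1/94456) = (46116 + 252*I*sqrt(1365)/65)*(-1/94456) = -11529/23614 - 63*I*sqrt(1365)/1534910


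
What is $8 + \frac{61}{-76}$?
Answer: $\frac{547}{76} \approx 7.1974$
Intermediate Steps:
$8 + \frac{61}{-76} = 8 + 61 \left(- \frac{1}{76}\right) = 8 - \frac{61}{76} = \frac{547}{76}$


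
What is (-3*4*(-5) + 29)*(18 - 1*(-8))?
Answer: 2314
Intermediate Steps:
(-3*4*(-5) + 29)*(18 - 1*(-8)) = (-12*(-5) + 29)*(18 + 8) = (60 + 29)*26 = 89*26 = 2314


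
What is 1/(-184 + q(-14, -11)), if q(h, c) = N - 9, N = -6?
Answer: -1/199 ≈ -0.0050251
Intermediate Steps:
q(h, c) = -15 (q(h, c) = -6 - 9 = -15)
1/(-184 + q(-14, -11)) = 1/(-184 - 15) = 1/(-199) = -1/199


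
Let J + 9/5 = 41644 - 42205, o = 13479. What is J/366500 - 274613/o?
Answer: -251633126203/12350133750 ≈ -20.375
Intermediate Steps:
J = -2814/5 (J = -9/5 + (41644 - 42205) = -9/5 - 561 = -2814/5 ≈ -562.80)
J/366500 - 274613/o = -2814/5/366500 - 274613/13479 = -2814/5*1/366500 - 274613*1/13479 = -1407/916250 - 274613/13479 = -251633126203/12350133750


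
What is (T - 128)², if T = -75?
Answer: 41209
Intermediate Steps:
(T - 128)² = (-75 - 128)² = (-203)² = 41209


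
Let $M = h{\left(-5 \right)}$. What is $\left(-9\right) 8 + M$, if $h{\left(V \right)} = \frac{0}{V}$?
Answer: $-72$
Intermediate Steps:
$h{\left(V \right)} = 0$
$M = 0$
$\left(-9\right) 8 + M = \left(-9\right) 8 + 0 = -72 + 0 = -72$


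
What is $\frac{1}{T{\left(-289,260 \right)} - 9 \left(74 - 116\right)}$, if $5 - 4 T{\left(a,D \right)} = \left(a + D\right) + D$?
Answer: $\frac{2}{643} \approx 0.0031104$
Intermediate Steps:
$T{\left(a,D \right)} = \frac{5}{4} - \frac{D}{2} - \frac{a}{4}$ ($T{\left(a,D \right)} = \frac{5}{4} - \frac{\left(a + D\right) + D}{4} = \frac{5}{4} - \frac{\left(D + a\right) + D}{4} = \frac{5}{4} - \frac{a + 2 D}{4} = \frac{5}{4} - \left(\frac{D}{2} + \frac{a}{4}\right) = \frac{5}{4} - \frac{D}{2} - \frac{a}{4}$)
$\frac{1}{T{\left(-289,260 \right)} - 9 \left(74 - 116\right)} = \frac{1}{\left(\frac{5}{4} - 130 - - \frac{289}{4}\right) - 9 \left(74 - 116\right)} = \frac{1}{\left(\frac{5}{4} - 130 + \frac{289}{4}\right) - -378} = \frac{1}{- \frac{113}{2} + 378} = \frac{1}{\frac{643}{2}} = \frac{2}{643}$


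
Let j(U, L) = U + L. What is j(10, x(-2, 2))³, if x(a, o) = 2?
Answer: 1728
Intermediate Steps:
j(U, L) = L + U
j(10, x(-2, 2))³ = (2 + 10)³ = 12³ = 1728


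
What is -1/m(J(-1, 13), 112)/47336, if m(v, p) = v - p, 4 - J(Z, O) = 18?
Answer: 1/5964336 ≈ 1.6766e-7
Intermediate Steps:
J(Z, O) = -14 (J(Z, O) = 4 - 1*18 = 4 - 18 = -14)
-1/m(J(-1, 13), 112)/47336 = -1/(-14 - 1*112)/47336 = -1/(-14 - 112)*(1/47336) = -1/(-126)*(1/47336) = -1*(-1/126)*(1/47336) = (1/126)*(1/47336) = 1/5964336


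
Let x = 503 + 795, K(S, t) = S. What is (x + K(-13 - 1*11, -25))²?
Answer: 1623076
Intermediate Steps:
x = 1298
(x + K(-13 - 1*11, -25))² = (1298 + (-13 - 1*11))² = (1298 + (-13 - 11))² = (1298 - 24)² = 1274² = 1623076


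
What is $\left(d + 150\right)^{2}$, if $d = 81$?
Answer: $53361$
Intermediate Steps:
$\left(d + 150\right)^{2} = \left(81 + 150\right)^{2} = 231^{2} = 53361$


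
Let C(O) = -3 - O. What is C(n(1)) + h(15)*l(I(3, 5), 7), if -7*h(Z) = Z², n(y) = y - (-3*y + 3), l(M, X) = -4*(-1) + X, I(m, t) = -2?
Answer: -2503/7 ≈ -357.57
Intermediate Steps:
l(M, X) = 4 + X
n(y) = -3 + 4*y (n(y) = y - (3 - 3*y) = y + (-3 + 3*y) = -3 + 4*y)
h(Z) = -Z²/7
C(n(1)) + h(15)*l(I(3, 5), 7) = (-3 - (-3 + 4*1)) + (-⅐*15²)*(4 + 7) = (-3 - (-3 + 4)) - ⅐*225*11 = (-3 - 1*1) - 225/7*11 = (-3 - 1) - 2475/7 = -4 - 2475/7 = -2503/7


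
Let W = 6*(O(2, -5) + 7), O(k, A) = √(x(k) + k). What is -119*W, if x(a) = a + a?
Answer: -4998 - 714*√6 ≈ -6746.9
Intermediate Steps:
x(a) = 2*a
O(k, A) = √3*√k (O(k, A) = √(2*k + k) = √(3*k) = √3*√k)
W = 42 + 6*√6 (W = 6*(√3*√2 + 7) = 6*(√6 + 7) = 6*(7 + √6) = 42 + 6*√6 ≈ 56.697)
-119*W = -119*(42 + 6*√6) = -4998 - 714*√6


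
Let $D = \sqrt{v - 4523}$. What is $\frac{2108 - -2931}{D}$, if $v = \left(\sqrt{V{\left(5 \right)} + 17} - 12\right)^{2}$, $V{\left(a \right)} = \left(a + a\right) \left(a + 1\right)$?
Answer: $- \frac{5039 i \sqrt{6}}{6 \sqrt{717 + 4 \sqrt{77}}} \approx - 75.012 i$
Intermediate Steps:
$V{\left(a \right)} = 2 a \left(1 + a\right)$
$v = \left(-12 + \sqrt{77}\right)^{2}$ ($v = \left(\sqrt{2 \cdot 5 \left(1 + 5\right) + 17} - 12\right)^{2} = \left(\sqrt{2 \cdot 5 \cdot 6 + 17} - 12\right)^{2} = \left(\sqrt{60 + 17} - 12\right)^{2} = \left(\sqrt{77} - 12\right)^{2} = \left(-12 + \sqrt{77}\right)^{2} \approx 10.401$)
$D = \sqrt{-4523 + \left(12 - \sqrt{77}\right)^{2}}$ ($D = \sqrt{\left(12 - \sqrt{77}\right)^{2} - 4523} = \sqrt{-4523 + \left(12 - \sqrt{77}\right)^{2}} \approx 67.176 i$)
$\frac{2108 - -2931}{D} = \frac{2108 - -2931}{\sqrt{-4523 + \left(12 - \sqrt{77}\right)^{2}}} = \frac{2108 + 2931}{\sqrt{-4523 + \left(12 - \sqrt{77}\right)^{2}}} = \frac{5039}{\sqrt{-4523 + \left(12 - \sqrt{77}\right)^{2}}}$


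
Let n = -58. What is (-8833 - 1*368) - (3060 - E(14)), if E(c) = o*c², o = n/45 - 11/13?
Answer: -7417489/585 ≈ -12679.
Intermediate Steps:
o = -1249/585 (o = -58/45 - 11/13 = -1249/585 ≈ -2.1350)
E(c) = -1249*c²/585
(-8833 - 1*368) - (3060 - E(14)) = (-8833 - 1*368) - (3060 - (-1249)*14²/585) = (-8833 - 368) - (3060 - (-1249)*196/585) = -9201 - (3060 - 1*(-244804/585)) = -9201 - (3060 + 244804/585) = -9201 - 1*2034904/585 = -9201 - 2034904/585 = -7417489/585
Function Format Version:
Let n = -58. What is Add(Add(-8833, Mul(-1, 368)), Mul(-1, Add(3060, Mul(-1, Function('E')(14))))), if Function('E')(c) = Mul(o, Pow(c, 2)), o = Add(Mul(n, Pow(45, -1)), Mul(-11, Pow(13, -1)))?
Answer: Rational(-7417489, 585) ≈ -12679.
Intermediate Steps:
o = Rational(-1249, 585) (o = Add(Mul(-58, Pow(45, -1)), Mul(-11, Pow(13, -1))) = Add(Mul(-58, Rational(1, 45)), Mul(-11, Rational(1, 13))) = Add(Rational(-58, 45), Rational(-11, 13)) = Rational(-1249, 585) ≈ -2.1350)
Function('E')(c) = Mul(Rational(-1249, 585), Pow(c, 2))
Add(Add(-8833, Mul(-1, 368)), Mul(-1, Add(3060, Mul(-1, Function('E')(14))))) = Add(Add(-8833, Mul(-1, 368)), Mul(-1, Add(3060, Mul(-1, Mul(Rational(-1249, 585), Pow(14, 2)))))) = Add(Add(-8833, -368), Mul(-1, Add(3060, Mul(-1, Mul(Rational(-1249, 585), 196))))) = Add(-9201, Mul(-1, Add(3060, Mul(-1, Rational(-244804, 585))))) = Add(-9201, Mul(-1, Add(3060, Rational(244804, 585)))) = Add(-9201, Mul(-1, Rational(2034904, 585))) = Add(-9201, Rational(-2034904, 585)) = Rational(-7417489, 585)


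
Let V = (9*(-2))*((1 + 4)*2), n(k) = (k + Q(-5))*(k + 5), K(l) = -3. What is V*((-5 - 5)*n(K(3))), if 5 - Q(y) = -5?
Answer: 25200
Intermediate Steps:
Q(y) = 10 (Q(y) = 5 - 1*(-5) = 5 + 5 = 10)
n(k) = (5 + k)*(10 + k) (n(k) = (k + 10)*(k + 5) = (10 + k)*(5 + k) = (5 + k)*(10 + k))
V = -180 (V = -90*2 = -18*10 = -180)
V*((-5 - 5)*n(K(3))) = -180*(-5 - 5)*(50 + (-3)² + 15*(-3)) = -(-1800)*(50 + 9 - 45) = -(-1800)*14 = -180*(-140) = 25200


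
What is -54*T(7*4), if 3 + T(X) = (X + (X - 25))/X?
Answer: 1431/14 ≈ 102.21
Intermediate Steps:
T(X) = -3 + (-25 + 2*X)/X (T(X) = -3 + (X + (X - 25))/X = -3 + (X + (-25 + X))/X = -3 + (-25 + 2*X)/X)
-54*T(7*4) = -54*(-25 - 7*4)/(7*4) = -54*(-25 - 1*28)/28 = -27*(-25 - 28)/14 = -27*(-53)/14 = -54*(-53/28) = 1431/14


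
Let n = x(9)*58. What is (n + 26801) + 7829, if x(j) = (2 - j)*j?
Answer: 30976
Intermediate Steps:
x(j) = j*(2 - j)
n = -3654 (n = (9*(2 - 1*9))*58 = (9*(2 - 9))*58 = (9*(-7))*58 = -63*58 = -3654)
(n + 26801) + 7829 = (-3654 + 26801) + 7829 = 23147 + 7829 = 30976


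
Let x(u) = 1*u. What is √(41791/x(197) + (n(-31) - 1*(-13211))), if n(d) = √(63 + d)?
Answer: √(520938526 + 155236*√2)/197 ≈ 115.88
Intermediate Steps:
x(u) = u
√(41791/x(197) + (n(-31) - 1*(-13211))) = √(41791/197 + (√(63 - 31) - 1*(-13211))) = √(41791*(1/197) + (√32 + 13211)) = √(41791/197 + (4*√2 + 13211)) = √(41791/197 + (13211 + 4*√2)) = √(2644358/197 + 4*√2)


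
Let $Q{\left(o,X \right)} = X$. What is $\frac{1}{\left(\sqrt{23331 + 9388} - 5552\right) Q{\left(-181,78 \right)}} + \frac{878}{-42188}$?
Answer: $- \frac{527248132129}{25331519132010} - \frac{\sqrt{32719}}{2401774830} \approx -0.020814$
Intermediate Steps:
$\frac{1}{\left(\sqrt{23331 + 9388} - 5552\right) Q{\left(-181,78 \right)}} + \frac{878}{-42188} = \frac{1}{\left(\sqrt{23331 + 9388} - 5552\right) 78} + \frac{878}{-42188} = \frac{1}{\sqrt{32719} - 5552} \cdot \frac{1}{78} + 878 \left(- \frac{1}{42188}\right) = \frac{1}{-5552 + \sqrt{32719}} \cdot \frac{1}{78} - \frac{439}{21094} = \frac{1}{78 \left(-5552 + \sqrt{32719}\right)} - \frac{439}{21094} = - \frac{439}{21094} + \frac{1}{78 \left(-5552 + \sqrt{32719}\right)}$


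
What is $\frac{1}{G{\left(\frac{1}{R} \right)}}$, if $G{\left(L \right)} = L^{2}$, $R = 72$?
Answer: $5184$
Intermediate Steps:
$\frac{1}{G{\left(\frac{1}{R} \right)}} = \frac{1}{\left(\frac{1}{72}\right)^{2}} = \frac{1}{\frac{1}{5184}} = 5184$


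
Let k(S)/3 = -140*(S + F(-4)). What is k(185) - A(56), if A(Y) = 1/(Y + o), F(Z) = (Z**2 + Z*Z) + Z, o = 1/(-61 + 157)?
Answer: -481026516/5377 ≈ -89460.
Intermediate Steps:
o = 1/96 ≈ 0.010417
F(Z) = Z + 2*Z**2 (F(Z) = (Z**2 + Z**2) + Z = 2*Z**2 + Z = Z + 2*Z**2)
A(Y) = 1/(1/96 + Y) (A(Y) = 1/(Y + 1/96) = 1/(1/96 + Y))
k(S) = -11760 - 420*S (k(S) = 3*(-140*(S - 4*(1 + 2*(-4)))) = 3*(-140*(S - 4*(1 - 8))) = 3*(-140*(S - 4*(-7))) = 3*(-140*(S + 28)) = 3*(-140*(28 + S)) = 3*(-3920 - 140*S) = -11760 - 420*S)
k(185) - A(56) = (-11760 - 420*185) - 96/(1 + 96*56) = (-11760 - 77700) - 96/(1 + 5376) = -89460 - 96/5377 = -481026516/5377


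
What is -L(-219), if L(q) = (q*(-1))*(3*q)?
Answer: 143883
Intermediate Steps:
L(q) = -3*q**2 (L(q) = (-q)*(3*q) = -3*q**2)
-L(-219) = -(-3)*(-219)**2 = -(-3)*47961 = -1*(-143883) = 143883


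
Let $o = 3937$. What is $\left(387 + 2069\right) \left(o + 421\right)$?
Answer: $10703248$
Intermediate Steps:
$\left(387 + 2069\right) \left(o + 421\right) = \left(387 + 2069\right) \left(3937 + 421\right) = 2456 \cdot 4358 = 10703248$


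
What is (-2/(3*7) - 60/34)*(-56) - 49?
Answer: 2813/51 ≈ 55.157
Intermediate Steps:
(-2/(3*7) - 60/34)*(-56) - 49 = (-2/21 - 60*1/34)*(-56) - 49 = (-2*1/21 - 30/17)*(-56) - 49 = (-2/21 - 30/17)*(-56) - 49 = -664/357*(-56) - 49 = 5312/51 - 49 = 2813/51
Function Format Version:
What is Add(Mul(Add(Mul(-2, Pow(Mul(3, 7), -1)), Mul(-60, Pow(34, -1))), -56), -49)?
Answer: Rational(2813, 51) ≈ 55.157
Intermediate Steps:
Add(Mul(Add(Mul(-2, Pow(Mul(3, 7), -1)), Mul(-60, Pow(34, -1))), -56), -49) = Add(Mul(Add(Mul(-2, Pow(21, -1)), Mul(-60, Rational(1, 34))), -56), -49) = Add(Mul(Add(Mul(-2, Rational(1, 21)), Rational(-30, 17)), -56), -49) = Add(Mul(Add(Rational(-2, 21), Rational(-30, 17)), -56), -49) = Add(Mul(Rational(-664, 357), -56), -49) = Add(Rational(5312, 51), -49) = Rational(2813, 51)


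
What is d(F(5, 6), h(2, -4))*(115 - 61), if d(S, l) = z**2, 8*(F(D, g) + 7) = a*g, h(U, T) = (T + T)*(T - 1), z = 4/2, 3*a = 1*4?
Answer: 216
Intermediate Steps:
a = 4/3 (a = (1*4)/3 = (1/3)*4 = 4/3 ≈ 1.3333)
z = 2 (z = 4*(1/2) = 2)
h(U, T) = 2*T*(-1 + T) (h(U, T) = (2*T)*(-1 + T) = 2*T*(-1 + T))
F(D, g) = -7 + g/6 (F(D, g) = -7 + (4*g/3)/8 = -7 + g/6)
d(S, l) = 4 (d(S, l) = 2**2 = 4)
d(F(5, 6), h(2, -4))*(115 - 61) = 4*(115 - 61) = 4*54 = 216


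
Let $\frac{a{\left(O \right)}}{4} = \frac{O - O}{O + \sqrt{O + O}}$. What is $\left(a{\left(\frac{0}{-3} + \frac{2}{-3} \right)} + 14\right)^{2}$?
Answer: $196$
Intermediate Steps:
$a{\left(O \right)} = 0$ ($a{\left(O \right)} = 4 \frac{O - O}{O + \sqrt{O + O}} = 4 \frac{0}{O + \sqrt{2 O}} = 4 \frac{0}{O + \sqrt{2} \sqrt{O}} = 4 \cdot 0 = 0$)
$\left(a{\left(\frac{0}{-3} + \frac{2}{-3} \right)} + 14\right)^{2} = \left(0 + 14\right)^{2} = 14^{2} = 196$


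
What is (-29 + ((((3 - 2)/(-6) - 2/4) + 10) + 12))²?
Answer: 529/9 ≈ 58.778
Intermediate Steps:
(-29 + ((((3 - 2)/(-6) - 2/4) + 10) + 12))² = (-29 + (((1*(-⅙) - 2*¼) + 10) + 12))² = (-29 + (((-⅙ - ½) + 10) + 12))² = (-29 + ((-⅔ + 10) + 12))² = (-29 + (28/3 + 12))² = (-29 + 64/3)² = (-23/3)² = 529/9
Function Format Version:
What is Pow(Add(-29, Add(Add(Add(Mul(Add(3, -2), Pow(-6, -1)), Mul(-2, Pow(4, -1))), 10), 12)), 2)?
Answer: Rational(529, 9) ≈ 58.778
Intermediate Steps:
Pow(Add(-29, Add(Add(Add(Mul(Add(3, -2), Pow(-6, -1)), Mul(-2, Pow(4, -1))), 10), 12)), 2) = Pow(Add(-29, Add(Add(Add(Mul(1, Rational(-1, 6)), Mul(-2, Rational(1, 4))), 10), 12)), 2) = Pow(Add(-29, Add(Add(Add(Rational(-1, 6), Rational(-1, 2)), 10), 12)), 2) = Pow(Add(-29, Add(Add(Rational(-2, 3), 10), 12)), 2) = Pow(Add(-29, Add(Rational(28, 3), 12)), 2) = Pow(Add(-29, Rational(64, 3)), 2) = Pow(Rational(-23, 3), 2) = Rational(529, 9)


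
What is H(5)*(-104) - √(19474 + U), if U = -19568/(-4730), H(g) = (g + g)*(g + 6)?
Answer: -11440 - √108945602810/2365 ≈ -11580.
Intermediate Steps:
H(g) = 2*g*(6 + g) (H(g) = (2*g)*(6 + g) = 2*g*(6 + g))
U = 9784/2365 (U = -19568*(-1/4730) = 9784/2365 ≈ 4.1370)
H(5)*(-104) - √(19474 + U) = (2*5*(6 + 5))*(-104) - √(19474 + 9784/2365) = (2*5*11)*(-104) - √(46065794/2365) = 110*(-104) - √108945602810/2365 = -11440 - √108945602810/2365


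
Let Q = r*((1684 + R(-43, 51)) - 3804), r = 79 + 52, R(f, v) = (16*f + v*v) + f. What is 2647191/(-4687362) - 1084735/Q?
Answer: 83297501897/2558518425 ≈ 32.557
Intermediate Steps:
R(f, v) = v**2 + 17*f (R(f, v) = (16*f + v**2) + f = (v**2 + 16*f) + f = v**2 + 17*f)
r = 131
Q = -32750 (Q = 131*((1684 + (51**2 + 17*(-43))) - 3804) = 131*((1684 + (2601 - 731)) - 3804) = 131*((1684 + 1870) - 3804) = 131*(3554 - 3804) = 131*(-250) = -32750)
2647191/(-4687362) - 1084735/Q = 2647191/(-4687362) - 1084735/(-32750) = 2647191*(-1/4687362) - 1084735*(-1/32750) = -882397/1562454 + 216947/6550 = 83297501897/2558518425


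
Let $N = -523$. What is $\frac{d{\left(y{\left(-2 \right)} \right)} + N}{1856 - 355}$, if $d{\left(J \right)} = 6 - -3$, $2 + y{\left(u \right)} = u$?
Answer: $- \frac{514}{1501} \approx -0.34244$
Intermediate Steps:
$y{\left(u \right)} = -2 + u$
$d{\left(J \right)} = 9$ ($d{\left(J \right)} = 6 + 3 = 9$)
$\frac{d{\left(y{\left(-2 \right)} \right)} + N}{1856 - 355} = \frac{9 - 523}{1856 - 355} = - \frac{514}{1501}$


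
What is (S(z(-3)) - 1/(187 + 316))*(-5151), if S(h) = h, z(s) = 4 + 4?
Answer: -20722473/503 ≈ -41198.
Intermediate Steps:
z(s) = 8
(S(z(-3)) - 1/(187 + 316))*(-5151) = (8 - 1/(187 + 316))*(-5151) = (8 - 1/503)*(-5151) = (4023/503)*(-5151) = -20722473/503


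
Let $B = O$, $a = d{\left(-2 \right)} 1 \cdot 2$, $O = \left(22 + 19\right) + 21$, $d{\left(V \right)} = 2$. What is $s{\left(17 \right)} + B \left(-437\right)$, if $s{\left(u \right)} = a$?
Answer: $-27090$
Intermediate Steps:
$O = 62$ ($O = 41 + 21 = 62$)
$a = 4$ ($a = 2 \cdot 1 \cdot 2 = 2 \cdot 2 = 4$)
$B = 62$
$s{\left(u \right)} = 4$
$s{\left(17 \right)} + B \left(-437\right) = 4 + 62 \left(-437\right) = 4 - 27094 = -27090$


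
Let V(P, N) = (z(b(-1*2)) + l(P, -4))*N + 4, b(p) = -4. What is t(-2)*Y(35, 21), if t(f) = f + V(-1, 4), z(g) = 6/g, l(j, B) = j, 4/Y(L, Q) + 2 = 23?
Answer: -32/21 ≈ -1.5238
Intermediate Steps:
Y(L, Q) = 4/21 (Y(L, Q) = 4/(-2 + 23) = 4/21)
V(P, N) = 4 + N*(-3/2 + P) (V(P, N) = (6/(-4) + P)*N + 4 = (6*(-¼) + P)*N + 4 = (-3/2 + P)*N + 4 = N*(-3/2 + P) + 4 = 4 + N*(-3/2 + P))
t(f) = -6 + f (t(f) = f + (4 - 3/2*4 + 4*(-1)) = f + (4 - 6 - 4) = f - 6 = -6 + f)
t(-2)*Y(35, 21) = (-6 - 2)*(4/21) = -8*4/21 = -32/21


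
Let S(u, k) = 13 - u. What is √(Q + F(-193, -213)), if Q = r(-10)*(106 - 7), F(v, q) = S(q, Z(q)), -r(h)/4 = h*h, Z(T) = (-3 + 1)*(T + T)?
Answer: I*√39374 ≈ 198.43*I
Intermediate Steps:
Z(T) = -4*T
r(h) = -4*h² (r(h) = -4*h*h = -4*h²)
F(v, q) = 13 - q
Q = -39600 (Q = (-4*(-10)²)*(106 - 7) = -4*100*99 = -400*99 = -39600)
√(Q + F(-193, -213)) = √(-39600 + (13 - 1*(-213))) = √(-39600 + (13 + 213)) = √(-39600 + 226) = √(-39374) = I*√39374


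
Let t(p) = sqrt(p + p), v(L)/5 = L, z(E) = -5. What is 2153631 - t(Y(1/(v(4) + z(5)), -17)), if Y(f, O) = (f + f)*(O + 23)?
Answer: 2153631 - 2*sqrt(10)/5 ≈ 2.1536e+6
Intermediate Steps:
v(L) = 5*L
Y(f, O) = 2*f*(23 + O) (Y(f, O) = (2*f)*(23 + O) = 2*f*(23 + O))
t(p) = sqrt(2)*sqrt(p) (t(p) = sqrt(2*p) = sqrt(2)*sqrt(p))
2153631 - t(Y(1/(v(4) + z(5)), -17)) = 2153631 - sqrt(2)*sqrt(2*(23 - 17)/(5*4 - 5)) = 2153631 - sqrt(2)*sqrt(2*6/(20 - 5)) = 2153631 - sqrt(2)*sqrt(2*6/15) = 2153631 - sqrt(2)*sqrt(2*(1/15)*6) = 2153631 - sqrt(2)*sqrt(4/5) = 2153631 - sqrt(2)*2*sqrt(5)/5 = 2153631 - 2*sqrt(10)/5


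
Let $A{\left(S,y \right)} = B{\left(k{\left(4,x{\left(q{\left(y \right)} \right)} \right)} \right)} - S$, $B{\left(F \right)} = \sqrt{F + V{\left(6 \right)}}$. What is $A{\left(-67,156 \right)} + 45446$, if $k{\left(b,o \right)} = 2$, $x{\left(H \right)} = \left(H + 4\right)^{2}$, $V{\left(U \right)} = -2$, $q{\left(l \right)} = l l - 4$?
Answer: $45513$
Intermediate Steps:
$q{\left(l \right)} = -4 + l^{2}$ ($q{\left(l \right)} = l^{2} - 4 = -4 + l^{2}$)
$x{\left(H \right)} = \left(4 + H\right)^{2}$
$B{\left(F \right)} = \sqrt{-2 + F}$ ($B{\left(F \right)} = \sqrt{F - 2} = \sqrt{-2 + F}$)
$A{\left(S,y \right)} = - S$ ($A{\left(S,y \right)} = \sqrt{-2 + 2} - S = \sqrt{0} - S = 0 - S = - S$)
$A{\left(-67,156 \right)} + 45446 = \left(-1\right) \left(-67\right) + 45446 = 67 + 45446 = 45513$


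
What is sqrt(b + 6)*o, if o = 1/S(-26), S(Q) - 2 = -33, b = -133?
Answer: -I*sqrt(127)/31 ≈ -0.36353*I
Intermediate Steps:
S(Q) = -31 (S(Q) = 2 - 33 = -31)
o = -1/31 (o = 1/(-31) = -1/31 ≈ -0.032258)
sqrt(b + 6)*o = sqrt(-133 + 6)*(-1/31) = sqrt(-127)*(-1/31) = (I*sqrt(127))*(-1/31) = -I*sqrt(127)/31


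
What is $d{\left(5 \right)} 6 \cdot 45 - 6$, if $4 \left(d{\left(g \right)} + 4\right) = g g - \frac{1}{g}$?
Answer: $588$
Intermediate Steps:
$d{\left(g \right)} = -4 - \frac{1}{4 g} + \frac{g^{2}}{4}$ ($d{\left(g \right)} = -4 + \frac{g g - \frac{1}{g}}{4} = -4 + \frac{g^{2} - \frac{1}{g}}{4} = -4 + \left(- \frac{1}{4 g} + \frac{g^{2}}{4}\right) = -4 - \frac{1}{4 g} + \frac{g^{2}}{4}$)
$d{\left(5 \right)} 6 \cdot 45 - 6 = \frac{-1 + 5 \left(-16 + 5^{2}\right)}{4 \cdot 5} \cdot 6 \cdot 45 - 6 = \frac{1}{4} \cdot \frac{1}{5} \left(-1 + 5 \left(-16 + 25\right)\right) 6 \cdot 45 - 6 = \frac{1}{4} \cdot \frac{1}{5} \left(-1 + 5 \cdot 9\right) 6 \cdot 45 - 6 = \frac{1}{4} \cdot \frac{1}{5} \left(-1 + 45\right) 6 \cdot 45 - 6 = \frac{1}{4} \cdot \frac{1}{5} \cdot 44 \cdot 6 \cdot 45 - 6 = \frac{11}{5} \cdot 6 \cdot 45 - 6 = \frac{66}{5} \cdot 45 - 6 = 594 - 6 = 588$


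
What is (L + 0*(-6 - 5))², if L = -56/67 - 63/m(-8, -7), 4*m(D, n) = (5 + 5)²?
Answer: 31595641/2805625 ≈ 11.262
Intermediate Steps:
m(D, n) = 25 (m(D, n) = (5 + 5)²/4 = (¼)*10² = (¼)*100 = 25)
L = -5621/1675 (L = -56/67 - 63/25 = -5621/1675 ≈ -3.3558)
(L + 0*(-6 - 5))² = (-5621/1675 + 0*(-6 - 5))² = (-5621/1675 + 0*(-11))² = (-5621/1675 + 0)² = (-5621/1675)² = 31595641/2805625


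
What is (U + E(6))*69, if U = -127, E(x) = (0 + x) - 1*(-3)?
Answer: -8142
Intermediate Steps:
E(x) = 3 + x (E(x) = x + 3 = 3 + x)
(U + E(6))*69 = (-127 + (3 + 6))*69 = (-127 + 9)*69 = -118*69 = -8142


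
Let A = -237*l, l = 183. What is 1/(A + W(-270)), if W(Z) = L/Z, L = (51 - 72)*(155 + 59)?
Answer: -45/1950946 ≈ -2.3066e-5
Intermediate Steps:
A = -43371 (A = -237*183 = -43371)
L = -4494 (L = -21*214 = -4494)
W(Z) = -4494/Z
1/(A + W(-270)) = 1/(-43371 - 4494/(-270)) = 1/(-43371 - 4494*(-1/270)) = 1/(-43371 + 749/45) = 1/(-1950946/45) = -45/1950946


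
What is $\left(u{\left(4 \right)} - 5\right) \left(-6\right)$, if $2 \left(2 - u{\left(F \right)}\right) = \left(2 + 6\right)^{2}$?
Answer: $210$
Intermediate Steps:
$u{\left(F \right)} = -30$ ($u{\left(F \right)} = 2 - \frac{\left(2 + 6\right)^{2}}{2} = 2 - \frac{8^{2}}{2} = 2 - 32 = -30$)
$\left(u{\left(4 \right)} - 5\right) \left(-6\right) = \left(-30 - 5\right) \left(-6\right) = \left(-35\right) \left(-6\right) = 210$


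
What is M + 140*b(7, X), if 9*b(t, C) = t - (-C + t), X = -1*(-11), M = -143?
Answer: 253/9 ≈ 28.111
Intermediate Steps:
X = 11
b(t, C) = C/9 (b(t, C) = (t - (-C + t))/9 = (t - (t - C))/9 = (t + (C - t))/9 = C/9)
M + 140*b(7, X) = -143 + 140*((⅑)*11) = -143 + 140*(11/9) = -143 + 1540/9 = 253/9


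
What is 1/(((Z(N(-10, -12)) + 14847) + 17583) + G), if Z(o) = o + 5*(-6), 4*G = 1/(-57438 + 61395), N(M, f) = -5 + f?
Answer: 15828/512558125 ≈ 3.0880e-5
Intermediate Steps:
G = 1/15828 (G = 1/(4*(-57438 + 61395)) = (1/4)/3957 = (1/4)*(1/3957) = 1/15828 ≈ 6.3179e-5)
Z(o) = -30 + o (Z(o) = o - 30 = -30 + o)
1/(((Z(N(-10, -12)) + 14847) + 17583) + G) = 1/((((-30 + (-5 - 12)) + 14847) + 17583) + 1/15828) = 1/((((-30 - 17) + 14847) + 17583) + 1/15828) = 1/(((-47 + 14847) + 17583) + 1/15828) = 1/((14800 + 17583) + 1/15828) = 1/(32383 + 1/15828) = 1/(512558125/15828) = 15828/512558125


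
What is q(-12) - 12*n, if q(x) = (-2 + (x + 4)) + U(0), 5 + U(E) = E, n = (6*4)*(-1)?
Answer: 273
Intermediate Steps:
n = -24 (n = 24*(-1) = -24)
U(E) = -5 + E
q(x) = -3 + x (q(x) = (-2 + (x + 4)) + (-5 + 0) = (-2 + (4 + x)) - 5 = (2 + x) - 5 = -3 + x)
q(-12) - 12*n = (-3 - 12) - 12*(-24) = -15 + 288 = 273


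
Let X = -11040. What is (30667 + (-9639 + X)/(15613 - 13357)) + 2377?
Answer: 24842195/752 ≈ 33035.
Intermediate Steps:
(30667 + (-9639 + X)/(15613 - 13357)) + 2377 = (30667 + (-9639 - 11040)/(15613 - 13357)) + 2377 = (30667 - 20679/2256) + 2377 = (30667 - 20679*1/2256) + 2377 = (30667 - 6893/752) + 2377 = 23054691/752 + 2377 = 24842195/752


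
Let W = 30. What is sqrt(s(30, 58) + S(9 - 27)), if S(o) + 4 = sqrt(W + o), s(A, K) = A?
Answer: sqrt(26 + 2*sqrt(3)) ≈ 5.4281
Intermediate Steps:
S(o) = -4 + sqrt(30 + o)
sqrt(s(30, 58) + S(9 - 27)) = sqrt(30 + (-4 + sqrt(30 + (9 - 27)))) = sqrt(30 + (-4 + sqrt(30 - 18))) = sqrt(30 + (-4 + sqrt(12))) = sqrt(30 + (-4 + 2*sqrt(3))) = sqrt(26 + 2*sqrt(3))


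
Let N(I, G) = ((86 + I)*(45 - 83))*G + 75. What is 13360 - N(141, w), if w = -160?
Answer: -1366875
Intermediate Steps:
N(I, G) = 75 + G*(-3268 - 38*I) (N(I, G) = ((86 + I)*(-38))*G + 75 = (-3268 - 38*I)*G + 75 = G*(-3268 - 38*I) + 75 = 75 + G*(-3268 - 38*I))
13360 - N(141, w) = 13360 - (75 - 3268*(-160) - 38*(-160)*141) = 13360 - (75 + 522880 + 857280) = 13360 - 1*1380235 = 13360 - 1380235 = -1366875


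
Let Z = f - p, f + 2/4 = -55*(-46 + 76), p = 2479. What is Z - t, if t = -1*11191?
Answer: 14123/2 ≈ 7061.5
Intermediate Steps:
f = -3301/2 (f = -½ - 55*(-46 + 76) = -½ - 55*30 = -½ - 1650 = -3301/2 ≈ -1650.5)
Z = -8259/2 (Z = -3301/2 - 1*2479 = -3301/2 - 2479 = -8259/2 ≈ -4129.5)
t = -11191
Z - t = -8259/2 - 1*(-11191) = -8259/2 + 11191 = 14123/2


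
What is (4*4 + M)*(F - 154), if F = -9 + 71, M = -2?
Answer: -1288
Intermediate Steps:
F = 62
(4*4 + M)*(F - 154) = (4*4 - 2)*(62 - 154) = (16 - 2)*(-92) = 14*(-92) = -1288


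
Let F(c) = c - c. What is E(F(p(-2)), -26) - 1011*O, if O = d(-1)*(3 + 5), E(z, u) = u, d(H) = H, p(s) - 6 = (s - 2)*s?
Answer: 8062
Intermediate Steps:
p(s) = 6 + s*(-2 + s) (p(s) = 6 + (s - 2)*s = 6 + (-2 + s)*s = 6 + s*(-2 + s))
F(c) = 0
O = -8 (O = -(3 + 5) = -1*8 = -8)
E(F(p(-2)), -26) - 1011*O = -26 - 1011*(-8) = -26 + 8088 = 8062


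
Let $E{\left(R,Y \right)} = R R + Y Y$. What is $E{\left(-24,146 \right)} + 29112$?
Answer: $51004$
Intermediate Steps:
$E{\left(R,Y \right)} = R^{2} + Y^{2}$
$E{\left(-24,146 \right)} + 29112 = \left(\left(-24\right)^{2} + 146^{2}\right) + 29112 = \left(576 + 21316\right) + 29112 = 21892 + 29112 = 51004$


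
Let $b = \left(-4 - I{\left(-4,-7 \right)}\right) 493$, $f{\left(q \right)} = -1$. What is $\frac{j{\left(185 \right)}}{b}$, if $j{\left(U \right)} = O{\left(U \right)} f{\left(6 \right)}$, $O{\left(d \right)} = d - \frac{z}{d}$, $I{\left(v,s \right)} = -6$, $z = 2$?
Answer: $- \frac{34223}{182410} \approx -0.18762$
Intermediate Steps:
$O{\left(d \right)} = d - \frac{2}{d}$
$j{\left(U \right)} = - U + \frac{2}{U}$ ($j{\left(U \right)} = \left(U - \frac{2}{U}\right) \left(-1\right) = - U + \frac{2}{U}$)
$b = 986$ ($b = \left(-4 - -6\right) 493 = \left(-4 + 6\right) 493 = 2 \cdot 493 = 986$)
$\frac{j{\left(185 \right)}}{b} = \frac{\left(-1\right) 185 + \frac{2}{185}}{986} = \left(-185 + 2 \cdot \frac{1}{185}\right) \frac{1}{986} = \left(-185 + \frac{2}{185}\right) \frac{1}{986} = \left(- \frac{34223}{185}\right) \frac{1}{986} = - \frac{34223}{182410}$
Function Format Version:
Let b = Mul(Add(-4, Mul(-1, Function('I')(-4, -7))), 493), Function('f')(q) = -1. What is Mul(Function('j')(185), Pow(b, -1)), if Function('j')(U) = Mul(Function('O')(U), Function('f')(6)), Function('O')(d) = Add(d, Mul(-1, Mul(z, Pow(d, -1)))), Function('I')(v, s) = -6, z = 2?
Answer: Rational(-34223, 182410) ≈ -0.18762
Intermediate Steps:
Function('O')(d) = Add(d, Mul(-2, Pow(d, -1))) (Function('O')(d) = Add(d, Mul(-1, Mul(2, Pow(d, -1)))) = Add(d, Mul(-2, Pow(d, -1))))
Function('j')(U) = Add(Mul(-1, U), Mul(2, Pow(U, -1))) (Function('j')(U) = Mul(Add(U, Mul(-2, Pow(U, -1))), -1) = Add(Mul(-1, U), Mul(2, Pow(U, -1))))
b = 986 (b = Mul(Add(-4, Mul(-1, -6)), 493) = Mul(Add(-4, 6), 493) = Mul(2, 493) = 986)
Mul(Function('j')(185), Pow(b, -1)) = Mul(Add(Mul(-1, 185), Mul(2, Pow(185, -1))), Pow(986, -1)) = Mul(Add(-185, Mul(2, Rational(1, 185))), Rational(1, 986)) = Mul(Add(-185, Rational(2, 185)), Rational(1, 986)) = Mul(Rational(-34223, 185), Rational(1, 986)) = Rational(-34223, 182410)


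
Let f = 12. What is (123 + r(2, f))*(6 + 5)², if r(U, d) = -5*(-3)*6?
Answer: 25773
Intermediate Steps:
r(U, d) = 90 (r(U, d) = 15*6 = 90)
(123 + r(2, f))*(6 + 5)² = (123 + 90)*(6 + 5)² = 213*11² = 213*121 = 25773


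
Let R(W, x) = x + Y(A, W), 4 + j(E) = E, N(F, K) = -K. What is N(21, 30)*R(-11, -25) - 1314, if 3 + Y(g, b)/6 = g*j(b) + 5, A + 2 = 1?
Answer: -3624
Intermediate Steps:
A = -1 (A = -2 + 1 = -1)
j(E) = -4 + E
Y(g, b) = 12 + 6*g*(-4 + b) (Y(g, b) = -18 + 6*(g*(-4 + b) + 5) = -18 + 6*(5 + g*(-4 + b)) = -18 + (30 + 6*g*(-4 + b)) = 12 + 6*g*(-4 + b))
R(W, x) = 36 + x - 6*W (R(W, x) = x + (12 + 6*(-1)*(-4 + W)) = x + (12 + (24 - 6*W)) = x + (36 - 6*W) = 36 + x - 6*W)
N(21, 30)*R(-11, -25) - 1314 = (-1*30)*(36 - 25 - 6*(-11)) - 1314 = -30*(36 - 25 + 66) - 1314 = -30*77 - 1314 = -2310 - 1314 = -3624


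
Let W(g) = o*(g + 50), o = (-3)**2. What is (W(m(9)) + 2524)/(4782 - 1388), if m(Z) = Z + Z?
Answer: 1568/1697 ≈ 0.92398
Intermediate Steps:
m(Z) = 2*Z
o = 9
W(g) = 450 + 9*g (W(g) = 9*(g + 50) = 9*(50 + g) = 450 + 9*g)
(W(m(9)) + 2524)/(4782 - 1388) = ((450 + 9*(2*9)) + 2524)/(4782 - 1388) = ((450 + 9*18) + 2524)/3394 = ((450 + 162) + 2524)*(1/3394) = (612 + 2524)*(1/3394) = 3136*(1/3394) = 1568/1697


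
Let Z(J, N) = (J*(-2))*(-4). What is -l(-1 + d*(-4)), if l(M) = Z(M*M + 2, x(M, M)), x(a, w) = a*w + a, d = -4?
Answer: -1816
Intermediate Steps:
x(a, w) = a + a*w
Z(J, N) = 8*J (Z(J, N) = -2*J*(-4) = 8*J)
l(M) = 16 + 8*M² (l(M) = 8*(M*M + 2) = 8*(M² + 2) = 8*(2 + M²) = 16 + 8*M²)
-l(-1 + d*(-4)) = -(16 + 8*(-1 - 4*(-4))²) = -(16 + 8*(-1 + 16)²) = -(16 + 8*15²) = -(16 + 8*225) = -(16 + 1800) = -1*1816 = -1816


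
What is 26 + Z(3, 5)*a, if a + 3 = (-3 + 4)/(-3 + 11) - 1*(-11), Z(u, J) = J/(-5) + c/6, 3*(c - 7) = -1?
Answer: 1937/72 ≈ 26.903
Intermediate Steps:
c = 20/3 (c = 7 + (⅓)*(-1) = 7 - ⅓ = 20/3 ≈ 6.6667)
Z(u, J) = 10/9 - J/5 (Z(u, J) = J/(-5) + (20/3)/6 = J*(-⅕) + (20/3)*(⅙) = -J/5 + 10/9 = 10/9 - J/5)
a = 65/8 (a = -3 + ((-3 + 4)/(-3 + 11) - 1*(-11)) = -3 + (1/8 + 11) = -3 + (1*(⅛) + 11) = -3 + (⅛ + 11) = -3 + 89/8 = 65/8 ≈ 8.1250)
26 + Z(3, 5)*a = 26 + (10/9 - ⅕*5)*(65/8) = 26 + (10/9 - 1)*(65/8) = 26 + (⅑)*(65/8) = 26 + 65/72 = 1937/72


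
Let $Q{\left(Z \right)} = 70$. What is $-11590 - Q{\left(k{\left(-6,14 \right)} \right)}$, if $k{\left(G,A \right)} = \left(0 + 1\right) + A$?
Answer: $-11660$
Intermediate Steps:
$k{\left(G,A \right)} = 1 + A$
$-11590 - Q{\left(k{\left(-6,14 \right)} \right)} = -11590 - 70 = -11660$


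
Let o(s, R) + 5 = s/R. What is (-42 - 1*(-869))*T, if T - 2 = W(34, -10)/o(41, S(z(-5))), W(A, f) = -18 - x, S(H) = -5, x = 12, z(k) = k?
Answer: 38869/11 ≈ 3533.5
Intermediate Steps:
o(s, R) = -5 + s/R
W(A, f) = -30 (W(A, f) = -18 - 1*12 = -18 - 12 = -30)
T = 47/11 (T = 2 - 30/(-5 + 41/(-5)) = 2 - 30/(-5 + 41*(-⅕)) = 2 - 30/(-5 - 41/5) = 2 - 30/(-66/5) = 2 - 30*(-5/66) = 2 + 25/11 = 47/11 ≈ 4.2727)
(-42 - 1*(-869))*T = (-42 - 1*(-869))*(47/11) = (-42 + 869)*(47/11) = 827*(47/11) = 38869/11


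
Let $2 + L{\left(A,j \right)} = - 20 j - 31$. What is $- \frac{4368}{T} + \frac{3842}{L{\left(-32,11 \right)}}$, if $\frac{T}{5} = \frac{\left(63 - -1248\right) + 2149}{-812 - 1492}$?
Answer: $\frac{619923254}{1094225} \approx 566.54$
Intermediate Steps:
$T = - \frac{4325}{576}$ ($T = 5 \frac{\left(63 - -1248\right) + 2149}{-812 - 1492} = 5 \frac{\left(63 + 1248\right) + 2149}{-2304} = 5 \left(1311 + 2149\right) \left(- \frac{1}{2304}\right) = 5 \cdot 3460 \left(- \frac{1}{2304}\right) = 5 \left(- \frac{865}{576}\right) = - \frac{4325}{576} \approx -7.5087$)
$L{\left(A,j \right)} = -33 - 20 j$ ($L{\left(A,j \right)} = -2 - \left(31 + 20 j\right) = -33 - 20 j$)
$- \frac{4368}{T} + \frac{3842}{L{\left(-32,11 \right)}} = - \frac{4368}{- \frac{4325}{576}} + \frac{3842}{-33 - 220} = \left(-4368\right) \left(- \frac{576}{4325}\right) + \frac{3842}{-33 - 220} = \frac{2515968}{4325} + \frac{3842}{-253} = \frac{2515968}{4325} + 3842 \left(- \frac{1}{253}\right) = \frac{2515968}{4325} - \frac{3842}{253} = \frac{619923254}{1094225}$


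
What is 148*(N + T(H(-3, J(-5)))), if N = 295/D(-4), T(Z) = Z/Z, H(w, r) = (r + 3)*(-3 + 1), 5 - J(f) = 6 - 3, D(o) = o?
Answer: -10767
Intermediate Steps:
J(f) = 2 (J(f) = 5 - (6 - 3) = 5 - 1*3 = 5 - 3 = 2)
H(w, r) = -6 - 2*r (H(w, r) = (3 + r)*(-2) = -6 - 2*r)
T(Z) = 1
N = -295/4 (N = 295/(-4) = 295*(-¼) = -295/4 ≈ -73.750)
148*(N + T(H(-3, J(-5)))) = 148*(-295/4 + 1) = 148*(-291/4) = -10767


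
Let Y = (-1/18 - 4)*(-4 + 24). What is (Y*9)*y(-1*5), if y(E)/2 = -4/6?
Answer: 2920/3 ≈ 973.33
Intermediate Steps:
y(E) = -4/3 (y(E) = 2*(-4/6) = 2*(-4*1/6) = 2*(-2/3) = -4/3)
Y = -730/9 (Y = (-1*1/18 - 4)*20 = (-1/18 - 4)*20 = -73/18*20 = -730/9 ≈ -81.111)
(Y*9)*y(-1*5) = -730/9*9*(-4/3) = -730*(-4/3) = 2920/3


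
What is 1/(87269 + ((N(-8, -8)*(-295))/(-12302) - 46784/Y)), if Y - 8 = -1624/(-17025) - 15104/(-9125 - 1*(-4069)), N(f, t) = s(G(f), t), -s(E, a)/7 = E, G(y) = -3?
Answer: 45843390698/3807209307349867 ≈ 1.2041e-5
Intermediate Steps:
s(E, a) = -7*E
N(f, t) = 21 (N(f, t) = -7*(-3) = 21)
Y = 14905996/1344975 (Y = 8 + (-1624/(-17025) - 15104/(-9125 - 1*(-4069))) = 8 + (-1624*(-1/17025) - 15104/(-9125 + 4069)) = 8 + (1624/17025 - 15104/(-5056)) = 8 + (1624/17025 - 15104*(-1/5056)) = 8 + (1624/17025 + 236/79) = 8 + 4146196/1344975 = 14905996/1344975 ≈ 11.083)
1/(87269 + ((N(-8, -8)*(-295))/(-12302) - 46784/Y)) = 1/(87269 + ((21*(-295))/(-12302) - 46784/14905996/1344975)) = 1/(87269 + (-6195*(-1/12302) - 46784*1344975/14905996)) = 1/(87269 + (6195/12302 - 15730827600/3726499)) = 1/(87269 - 193497555473895/45843390698) = 1/(3807209307349867/45843390698) = 45843390698/3807209307349867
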